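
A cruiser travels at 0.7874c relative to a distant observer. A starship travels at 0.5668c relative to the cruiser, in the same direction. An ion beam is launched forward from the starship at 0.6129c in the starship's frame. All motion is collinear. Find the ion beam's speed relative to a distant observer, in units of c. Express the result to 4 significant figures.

Compose velocities in two stages. Stage 1 (into S'): u₁ = (0.6129+0.5668)/(1+0.6129×0.5668) = 0.87554.
Stage 2 (into S): u = (0.87554+0.7874)/(1+0.87554×0.7874) = 0.98434, so the speed is 0.9843c.

0.9843c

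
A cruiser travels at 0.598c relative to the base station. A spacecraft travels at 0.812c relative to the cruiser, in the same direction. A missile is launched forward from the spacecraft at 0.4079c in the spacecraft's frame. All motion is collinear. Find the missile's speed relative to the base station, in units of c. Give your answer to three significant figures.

Apply u = (u'+v)/(1+u'v) twice. Missile in the cruiser frame: (0.4079+0.812)/(1+0.4079·0.812) = 1.2199/1.3312148 = 0.91638c.
That velocity, transformed to the rest frame of the base station: (0.91638+0.598)/(1+0.91638·0.598) = 1.51438/1.54799524 = 0.97828c.

0.978c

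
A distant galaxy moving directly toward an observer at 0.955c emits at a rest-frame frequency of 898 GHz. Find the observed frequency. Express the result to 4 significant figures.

Relativistic Doppler (source moving toward): f_obs = f_src · √((1+β)/(1−β)).
With β = 0.955: factor = √(1.955/0.045) = 6.5912.
f_obs = 898 × 6.5912 = 5919 GHz.

5919 GHz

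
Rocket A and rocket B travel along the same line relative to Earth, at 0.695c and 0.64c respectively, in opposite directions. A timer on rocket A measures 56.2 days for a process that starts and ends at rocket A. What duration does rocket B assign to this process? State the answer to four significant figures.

147.0 days

Speed of rocket A in rocket B's frame: u = (v_A + v_B)/(1 + v_A v_B/c²) = (0.695 + 0.64)/(1 + 0.695×0.64) = 1.335/1.4448 = 0.924; |u| = 0.924c.
γ for this relative speed: γ = 1/√(1 − 0.853776) = 2.6151.
The clock on rocket A records proper time, so rocket B measures Δt = γΔτ = 2.6151 × 56.2 = 147.0 days.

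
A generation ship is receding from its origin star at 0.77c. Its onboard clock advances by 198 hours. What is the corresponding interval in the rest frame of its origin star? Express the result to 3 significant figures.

γ = 1/√(1 − β²) = 1/√(1 − 0.5929) = 1/√0.4071 = 1/0.638044 = 1.5673.
The onboard clock measures proper time, so the interval in the rest frame of its origin star is dilated: Δt = γ·Δτ = 1.5673 × 198 hours = 310 hours.

310 hours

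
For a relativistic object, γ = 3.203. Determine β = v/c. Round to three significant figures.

0.950

β = √(1 − 1/γ²) = √(1 − 1/10.259209) = √0.902527 = 0.950.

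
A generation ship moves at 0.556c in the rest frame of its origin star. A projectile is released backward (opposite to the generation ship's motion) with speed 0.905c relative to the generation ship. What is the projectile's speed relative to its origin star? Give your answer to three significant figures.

Relativistic velocity addition: u = (u' + v)/(1 + u'v/c²), with u' = −0.905c and v = 0.556c.
Numerator: −0.905 + 0.556 = −0.349. Denominator: 1 + (−0.905)(0.556) = 0.49682.
u = −0.349/0.49682 = −0.70247, so the speed is 0.702c.

0.702c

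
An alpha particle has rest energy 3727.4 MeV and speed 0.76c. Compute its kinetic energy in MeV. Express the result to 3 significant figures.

2010 MeV

Lorentz factor: γ = (1 − 0.5776)^(−1/2) = 1.53864.
Kinetic energy: K = (γ − 1)mc² = (1.53864 − 1) × 3727.4 MeV = 0.53864 × 3727.4 = 2010 MeV.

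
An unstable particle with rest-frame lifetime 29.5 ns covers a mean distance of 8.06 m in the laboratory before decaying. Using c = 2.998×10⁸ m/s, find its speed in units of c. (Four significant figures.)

Let x = d/(cτ) = 8.060 m / (2.998×10⁸ m/s × 2.950×10^-8 s) = 0.91134. Since d = βγcτ, x = βγ = β/√(1−β²).
Solving: β² = x²/(1+x²) = 0.830541/1.830541 = 0.453713, so β = 0.6736.

0.6736c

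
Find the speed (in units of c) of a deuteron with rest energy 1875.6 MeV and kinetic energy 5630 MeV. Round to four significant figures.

0.9683c

K = (γ−1)mc², so γ = 1 + 5630/1875.6 = 4.0017.
Then v/c = √(1 − γ⁻²) = √(1 − 0.0624469) = √0.9375531 = 0.9683.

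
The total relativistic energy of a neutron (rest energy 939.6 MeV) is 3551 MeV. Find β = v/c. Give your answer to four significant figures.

0.9644

Total energy E = γmc² gives γ = 3551/939.6 = 3.7793.
Hence β = √(1 − 1/γ²) = √(1 − 0.0700128) = √0.9299872 = 0.9644.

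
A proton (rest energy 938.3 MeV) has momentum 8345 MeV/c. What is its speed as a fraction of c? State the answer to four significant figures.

pc/(mc²) = 8345/938.3 = 8.8937 = βγ = β/√(1−β²).
So β² = x²/(1 + x²) with x = 8.8937: x² = 79.0979, β² = 79.0979/80.0979 = 0.987515, β = 0.9937.

0.9937c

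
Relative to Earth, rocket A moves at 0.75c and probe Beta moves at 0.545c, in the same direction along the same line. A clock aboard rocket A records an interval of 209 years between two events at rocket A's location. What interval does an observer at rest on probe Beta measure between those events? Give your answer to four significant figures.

222.8 years

The velocity of rocket A relative to probe Beta is (0.75 − 0.545)c / (1 − 0.75×0.545) = 0.34672c; relative speed 0.34672c.
At |u| = 0.34672c, γ = (1 − 0.120215)^(−1/2) = 1.0661.
Rocket A's interval is proper; time dilation gives Δt_B = γΔτ = 1.0661 × 209 years = 222.8 years.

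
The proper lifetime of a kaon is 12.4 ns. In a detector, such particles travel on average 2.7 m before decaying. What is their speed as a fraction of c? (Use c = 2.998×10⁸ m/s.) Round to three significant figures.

Lab distance = (lab lifetime)·v = γτ·βc, so βγ = d/(cτ) = 2.700/(2.998×10⁸ × 1.240×10^-8) = 0.72629.
With βγ = 0.72629: γ² = 1 + (βγ)² = 1.527497, and β = (βγ)/γ = 0.72629/1.23592 = 0.588.

0.588c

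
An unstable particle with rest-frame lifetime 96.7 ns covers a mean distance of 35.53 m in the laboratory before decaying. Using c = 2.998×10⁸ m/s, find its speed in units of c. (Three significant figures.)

d = βγcτ ⇒ βγ = d/(cτ) = 35.53 m / (28.99066 m) = 1.2256.
β = (βγ)/√(1+(βγ)²) = 1.2256/√2.5021 = 0.775.

0.775c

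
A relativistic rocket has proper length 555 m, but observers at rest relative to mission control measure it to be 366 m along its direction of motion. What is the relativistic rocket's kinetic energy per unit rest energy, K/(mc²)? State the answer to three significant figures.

γ = L₀/L = 555/366 = 1.51639.
Since K = (γ−1)mc², K/(mc²) = 1.51639 − 1 = 0.516.

0.516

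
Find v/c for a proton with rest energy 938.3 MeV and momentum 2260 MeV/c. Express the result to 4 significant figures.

βγ = pc/(mc²) = 2260/938.3 = 2.4086.
Since γ² = 1 + (βγ)² = 6.80135, γ = √6.80135 = 2.60794, and β = (βγ)/γ = 2.4086/2.60794 = 0.9236.

0.9236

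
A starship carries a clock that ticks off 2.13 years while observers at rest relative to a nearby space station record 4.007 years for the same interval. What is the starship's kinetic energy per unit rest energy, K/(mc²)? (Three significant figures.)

The time-dilation ratio gives γ = 4.007/2.13 = 1.88122.
Since K = (γ−1)mc², K/(mc²) = 1.88122 − 1 = 0.881.

0.881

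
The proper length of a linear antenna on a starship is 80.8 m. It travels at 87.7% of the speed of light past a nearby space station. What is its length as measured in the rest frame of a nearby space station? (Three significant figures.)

β² = 0.769129, so γ = 1/√0.230871 = 2.0812.
Along the direction of motion the measured length is L₀/γ = 80.8/2.0812 = 38.8 m.

38.8 m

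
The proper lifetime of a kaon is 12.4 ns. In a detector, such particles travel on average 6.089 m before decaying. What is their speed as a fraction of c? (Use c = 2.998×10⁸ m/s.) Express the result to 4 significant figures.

0.8535c

d = βγcτ ⇒ βγ = d/(cτ) = 6.089 m / (3.71752 m) = 1.6379.
β = (βγ)/√(1+(βγ)²) = 1.6379/√3.68272 = 0.8535.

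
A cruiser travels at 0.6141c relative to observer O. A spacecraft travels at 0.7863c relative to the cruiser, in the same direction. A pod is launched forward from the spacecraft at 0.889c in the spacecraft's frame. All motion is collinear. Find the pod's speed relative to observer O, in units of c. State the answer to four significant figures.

First combine the pod and spacecraft (S''→S'): u₁ = (0.889 + 0.7863)/(1 + 0.889×0.7863) = 1.6753/1.6990207 = 0.98604.
Then combine with the cruiser (S'→S): u = (0.98604 + 0.6141)/(1 + 0.98604×0.6141) = 1.60014/1.605527164 = 0.99664.

0.9966c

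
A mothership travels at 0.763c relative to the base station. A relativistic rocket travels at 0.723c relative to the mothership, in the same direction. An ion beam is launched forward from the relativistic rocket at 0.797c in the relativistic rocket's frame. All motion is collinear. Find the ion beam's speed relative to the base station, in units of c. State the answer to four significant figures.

0.9951c

Apply u = (u'+v)/(1+u'v) twice. Ion beam in the mothership frame: (0.797+0.723)/(1+0.797·0.723) = 1.52/1.576231 = 0.96433c.
That velocity, transformed to the rest frame of the base station: (0.96433+0.763)/(1+0.96433·0.763) = 1.72733/1.73578379 = 0.99513c.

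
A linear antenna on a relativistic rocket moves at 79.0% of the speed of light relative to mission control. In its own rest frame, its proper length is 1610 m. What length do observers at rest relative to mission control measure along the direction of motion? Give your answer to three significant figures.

Lorentz factor: γ = (1 − 0.6241)^(−1/2) = 1.631.
Length contraction: L = L₀/γ = 1610/1.631 = 987 m.

987 m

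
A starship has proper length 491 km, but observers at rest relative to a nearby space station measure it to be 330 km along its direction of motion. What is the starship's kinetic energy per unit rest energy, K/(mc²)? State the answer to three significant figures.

From L = L₀/γ: γ = 491/330 = 1.48788.
K/(mc²) = γ − 1 = 1.48788 − 1 = 0.488.

0.488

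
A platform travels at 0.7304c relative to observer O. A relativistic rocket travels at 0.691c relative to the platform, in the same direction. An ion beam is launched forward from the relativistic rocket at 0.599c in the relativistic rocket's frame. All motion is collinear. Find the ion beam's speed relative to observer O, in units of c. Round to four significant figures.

Compose velocities in two stages. Stage 1 (into S'): u₁ = (0.599+0.691)/(1+0.599×0.691) = 0.91236.
Stage 2 (into S): u = (0.91236+0.7304)/(1+0.91236×0.7304) = 0.98582, so the speed is 0.9858c.

0.9858c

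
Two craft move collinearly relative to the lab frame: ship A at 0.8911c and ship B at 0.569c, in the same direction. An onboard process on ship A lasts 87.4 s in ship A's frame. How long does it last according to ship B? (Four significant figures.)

The velocity of ship A relative to ship B is (0.8911 − 0.569)c / (1 − 0.8911×0.569) = 0.65339c; relative speed 0.65339c.
γ for this relative speed: γ = 1/√(1 − 0.426918) = 1.321.
The clock on ship A records proper time, so ship B measures Δt = γΔτ = 1.321 × 87.4 = 115.5 s.

115.5 s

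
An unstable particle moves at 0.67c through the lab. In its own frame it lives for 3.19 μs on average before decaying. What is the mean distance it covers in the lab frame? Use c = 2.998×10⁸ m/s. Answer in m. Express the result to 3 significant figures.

863 m

γ = 1/√(1 − β²) = 1/√(1 − 0.4489) = 1/√0.5511 = 1/0.742361 = 1.3471.
Lab-frame lifetime: Δt = γτ = 1.3471 × 3.19 μs = 4.2972 μs.
Distance: d = vΔt = 0.67 × 2.998×10⁸ m/s × 4.2972×10^-6 s = 863 m.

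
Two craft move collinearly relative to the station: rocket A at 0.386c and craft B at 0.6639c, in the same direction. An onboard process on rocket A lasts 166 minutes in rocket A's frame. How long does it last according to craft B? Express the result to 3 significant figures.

The velocity of rocket A relative to craft B is (0.386 − 0.6639)c / (1 − 0.386×0.6639) = −0.37365c; relative speed 0.37365c.
At |u| = 0.37365c, γ = (1 − 0.139614)^(−1/2) = 1.0781.
Rocket A's interval is proper; time dilation gives Δt_B = γΔτ = 1.0781 × 166 minutes = 179 minutes.

179 minutes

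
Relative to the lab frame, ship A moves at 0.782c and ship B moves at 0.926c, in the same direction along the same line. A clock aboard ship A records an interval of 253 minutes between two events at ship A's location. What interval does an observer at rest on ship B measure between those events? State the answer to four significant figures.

Transform ship A's velocity into ship B's frame: (0.782 − 0.926)/(1 − 0.782·0.926) = −0.144/0.275868, so the relative speed is 0.52199c.
γ for this relative speed: γ = 1/√(1 − 0.272474) = 1.1724.
Ship A's interval is proper; time dilation gives Δt_B = γΔτ = 1.1724 × 253 minutes = 296.6 minutes.

296.6 minutes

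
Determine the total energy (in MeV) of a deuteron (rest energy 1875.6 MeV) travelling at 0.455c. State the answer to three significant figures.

With β = 0.455, γ = 1/√(1 − 0.455²) = 1/√0.792975 = 1.123.
Total energy: E = γmc² = 1.123 × 1875.6 MeV = 2110 MeV.

2110 MeV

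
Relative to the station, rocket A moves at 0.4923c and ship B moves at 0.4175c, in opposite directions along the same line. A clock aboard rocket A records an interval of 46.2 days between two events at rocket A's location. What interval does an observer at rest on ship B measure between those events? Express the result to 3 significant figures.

The velocity of rocket A relative to ship B is (0.4923 + 0.4175)c / (1 + 0.4923×0.4175) = 0.75469c; relative speed 0.75469c.
γ for this relative speed: γ = 1/√(1 − 0.569557) = 1.5242.
Rocket A's interval is proper; time dilation gives Δt_B = γΔτ = 1.5242 × 46.2 days = 70.4 days.

70.4 days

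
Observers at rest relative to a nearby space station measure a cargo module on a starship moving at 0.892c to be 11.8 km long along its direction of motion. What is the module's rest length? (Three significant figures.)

26.1 km

β² = 0.795664, so γ = 1/√0.204336 = 2.2122.
Proper length: L₀ = γ·L = 2.2122 × 11.8 = 26.1 km.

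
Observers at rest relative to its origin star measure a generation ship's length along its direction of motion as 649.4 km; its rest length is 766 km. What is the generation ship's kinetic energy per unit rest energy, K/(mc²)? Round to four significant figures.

0.1796

γ = L₀/L = 766/649.4 = 1.17955.
Since K = (γ−1)mc², K/(mc²) = 1.17955 − 1 = 0.1796.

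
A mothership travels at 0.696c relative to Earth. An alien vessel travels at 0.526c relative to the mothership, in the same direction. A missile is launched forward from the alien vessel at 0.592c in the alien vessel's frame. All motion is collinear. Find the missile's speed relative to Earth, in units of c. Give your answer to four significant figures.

Apply u = (u'+v)/(1+u'v) twice. Missile in the mothership frame: (0.592+0.526)/(1+0.592·0.526) = 1.118/1.311392 = 0.85253c.
That velocity, transformed to the rest frame of Earth: (0.85253+0.696)/(1+0.85253·0.696) = 1.54853/1.59336088 = 0.97186c.

0.9719c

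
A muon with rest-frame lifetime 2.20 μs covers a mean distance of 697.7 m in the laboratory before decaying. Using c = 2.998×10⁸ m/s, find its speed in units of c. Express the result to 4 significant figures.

d = βγcτ ⇒ βγ = d/(cτ) = 697.7 m / (659.56 m) = 1.0578.
β = (βγ)/√(1+(βγ)²) = 1.0578/√2.11894 = 0.7267.

0.7267c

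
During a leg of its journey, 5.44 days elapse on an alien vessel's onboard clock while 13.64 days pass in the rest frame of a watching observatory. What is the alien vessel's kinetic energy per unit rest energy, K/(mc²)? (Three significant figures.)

1.51

From Δt = γΔτ: γ = 13.64/5.44 = 2.50735.
Since K = (γ−1)mc², K/(mc²) = 2.50735 − 1 = 1.51.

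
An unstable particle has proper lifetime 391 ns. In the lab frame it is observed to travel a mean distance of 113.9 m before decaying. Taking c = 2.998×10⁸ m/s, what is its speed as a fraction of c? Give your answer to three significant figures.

0.697c

Lab distance = (lab lifetime)·v = γτ·βc, so βγ = d/(cτ) = 113.9/(2.998×10⁸ × 3.910×10^-7) = 0.97166.
With βγ = 0.97166: γ² = 1 + (βγ)² = 1.944123, and β = (βγ)/γ = 0.97166/1.39432 = 0.697.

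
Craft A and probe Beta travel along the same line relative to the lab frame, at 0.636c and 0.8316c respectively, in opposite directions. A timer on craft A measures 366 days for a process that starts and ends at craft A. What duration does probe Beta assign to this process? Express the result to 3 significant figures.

1310 days

Speed of craft A in probe Beta's frame: u = (v_A + v_B)/(1 + v_A v_B/c²) = (0.636 + 0.8316)/(1 + 0.636×0.8316) = 1.4676/1.5288976 = 0.95991; |u| = 0.95991c.
γ for this relative speed: γ = 1/√(1 − 0.921427) = 3.5675.
The clock on craft A records proper time, so probe Beta measures Δt = γΔτ = 3.5675 × 366 = 1310 days.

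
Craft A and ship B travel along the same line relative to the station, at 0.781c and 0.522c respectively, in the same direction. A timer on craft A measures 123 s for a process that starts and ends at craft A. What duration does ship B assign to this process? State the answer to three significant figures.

Transform craft A's velocity into ship B's frame: (0.781 − 0.522)/(1 − 0.781·0.522) = 0.259/0.592318, so the relative speed is 0.43727c.
γ for this relative speed: γ = 1/√(1 − 0.191205) = 1.1119.
Craft A's interval is proper; time dilation gives Δt_B = γΔτ = 1.1119 × 123 s = 137 s.

137 s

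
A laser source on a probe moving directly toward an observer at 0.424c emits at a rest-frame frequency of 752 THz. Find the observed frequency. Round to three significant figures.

Relativistic Doppler (source moving toward): f_obs = f_src · √((1+β)/(1−β)).
With β = 0.424: factor = √(1.424/0.576) = 1.5723.
f_obs = 752 × 1.5723 = 1180 THz.

1180 THz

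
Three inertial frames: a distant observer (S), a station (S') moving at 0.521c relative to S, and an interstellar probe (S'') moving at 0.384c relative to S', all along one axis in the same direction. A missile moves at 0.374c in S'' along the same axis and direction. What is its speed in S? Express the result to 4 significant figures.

First combine the missile and interstellar probe (S''→S'): u₁ = (0.374 + 0.384)/(1 + 0.374×0.384) = 0.758/1.143616 = 0.66281.
Then combine with the station (S'→S): u = (0.66281 + 0.521)/(1 + 0.66281×0.521) = 1.18381/1.34532401 = 0.87994.

0.8799c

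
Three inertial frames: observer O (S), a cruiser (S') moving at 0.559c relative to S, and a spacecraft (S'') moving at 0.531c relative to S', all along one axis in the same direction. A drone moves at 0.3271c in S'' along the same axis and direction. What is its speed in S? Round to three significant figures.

0.916c

Apply u = (u'+v)/(1+u'v) twice. Drone in the cruiser frame: (0.3271+0.531)/(1+0.3271·0.531) = 0.8581/1.1736901 = 0.73111c.
That velocity, transformed to the rest frame of observer O: (0.73111+0.559)/(1+0.73111·0.559) = 1.29011/1.40869049 = 0.91582c.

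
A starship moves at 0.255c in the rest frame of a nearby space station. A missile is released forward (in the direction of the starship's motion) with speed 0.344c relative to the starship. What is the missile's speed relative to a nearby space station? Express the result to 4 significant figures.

In units of c, u = (u' + v)/(1 + u'v) with u' = 0.344 and v = 0.255.
Numerator: 0.344 + 0.255 = 0.599. Denominator: 1 + (0.344)(0.255) = 1.08772.
u = 0.599/1.08772 = 0.55069, so the speed is 0.5507c.

0.5507c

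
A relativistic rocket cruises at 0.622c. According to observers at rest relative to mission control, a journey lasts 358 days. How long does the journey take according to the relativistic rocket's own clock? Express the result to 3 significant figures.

β² = 0.386884, so γ = 1/√0.613116 = 1.2771.
The moving clock records proper time: Δτ = Δt/γ = 358/1.2771 = 280 days.

280 days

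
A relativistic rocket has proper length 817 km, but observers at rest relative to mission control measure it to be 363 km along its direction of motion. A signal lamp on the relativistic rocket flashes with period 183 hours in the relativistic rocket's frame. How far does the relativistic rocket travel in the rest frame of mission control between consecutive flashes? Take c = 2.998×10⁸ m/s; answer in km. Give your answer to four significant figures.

Length contraction gives γ = L₀/L = 817/363 = 2.25069.
β = √(1 − 1/γ²) = 0.89587. Lab-frame period = γτ = 2.25069×183 hours = 411.88 hours. Distance = βc × γτ = 0.89587 × 2.998×10⁸ m/s × 1482768 s = 3.9824×10^14 m = 3.982×10^11 km.

3.982×10^11 km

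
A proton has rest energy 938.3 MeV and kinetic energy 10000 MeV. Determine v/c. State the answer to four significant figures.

0.9963

γ = 1 + K/(mc²) = 1 + 10000/938.3 = 11.658.
β = √(1 − 1/γ²) = √(1 − 0.00735787) = √0.99264213 = 0.9963.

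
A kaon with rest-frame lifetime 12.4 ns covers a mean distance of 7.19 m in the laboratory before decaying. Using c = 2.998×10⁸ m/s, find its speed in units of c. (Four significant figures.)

0.8883c

Lab distance = (lab lifetime)·v = γτ·βc, so βγ = d/(cτ) = 7.190/(2.998×10⁸ × 1.240×10^-8) = 1.9341.
With βγ = 1.9341: γ² = 1 + (βγ)² = 4.74074, and β = (βγ)/γ = 1.9341/2.17732 = 0.8883.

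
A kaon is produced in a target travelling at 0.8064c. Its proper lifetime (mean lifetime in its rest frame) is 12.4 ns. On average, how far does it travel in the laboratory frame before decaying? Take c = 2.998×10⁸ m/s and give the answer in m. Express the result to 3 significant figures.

With β = 0.8064, γ = 1/√(1 − 0.8064²) = 1/√0.34971904 = 1.691.
Lab-frame lifetime: Δt = γτ = 1.691 × 12.4 ns = 20.968 ns.
Distance: d = vΔt = 0.8064 × 2.998×10⁸ m/s × 2.0968×10^-8 s = 5.07 m.

5.07 m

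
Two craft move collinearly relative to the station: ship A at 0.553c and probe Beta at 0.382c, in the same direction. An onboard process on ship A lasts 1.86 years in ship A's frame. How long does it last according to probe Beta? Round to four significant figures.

1.905 years

The velocity of ship A relative to probe Beta is (0.553 − 0.382)c / (1 − 0.553×0.382) = 0.2168c; relative speed 0.2168c.
At |u| = 0.2168c, γ = (1 − 0.0470022)^(−1/2) = 1.0244.
Ship A's interval is proper; time dilation gives Δt_B = γΔτ = 1.0244 × 1.86 years = 1.905 years.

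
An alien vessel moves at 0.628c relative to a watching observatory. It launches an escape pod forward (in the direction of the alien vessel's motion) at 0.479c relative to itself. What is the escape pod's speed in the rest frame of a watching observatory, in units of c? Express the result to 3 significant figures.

In units of c, u = (u' + v)/(1 + u'v) with u' = 0.479 and v = 0.628.
Numerator: 0.479 + 0.628 = 1.107. Denominator: 1 + (0.479)(0.628) = 1.300812.
u = 1.107/1.300812 = 0.85101, so the speed is 0.851c.

0.851c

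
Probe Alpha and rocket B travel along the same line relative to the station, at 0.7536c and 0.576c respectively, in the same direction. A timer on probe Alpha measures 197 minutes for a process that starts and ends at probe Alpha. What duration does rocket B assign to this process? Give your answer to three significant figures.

207 minutes

The velocity of probe Alpha relative to rocket B is (0.7536 − 0.576)c / (1 − 0.7536×0.576) = 0.31382c; relative speed 0.31382c.
At |u| = 0.31382c, γ = (1 − 0.098483)^(−1/2) = 1.0532.
The clock on probe Alpha records proper time, so rocket B measures Δt = γΔτ = 1.0532 × 197 = 207 minutes.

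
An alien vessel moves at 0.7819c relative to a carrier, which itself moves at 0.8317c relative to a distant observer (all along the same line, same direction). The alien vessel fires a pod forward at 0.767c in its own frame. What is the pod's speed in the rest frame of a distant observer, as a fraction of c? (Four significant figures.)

Apply u = (u'+v)/(1+u'v) twice. Pod in the carrier frame: (0.767+0.7819)/(1+0.767·0.7819) = 1.5489/1.5997173 = 0.96823c.
That velocity, transformed to the rest frame of a distant observer: (0.96823+0.8317)/(1+0.96823·0.8317) = 1.79993/1.805276891 = 0.99704c.

0.9970c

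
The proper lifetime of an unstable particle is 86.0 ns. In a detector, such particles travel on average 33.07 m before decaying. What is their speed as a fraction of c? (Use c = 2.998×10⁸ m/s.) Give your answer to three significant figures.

d = βγcτ ⇒ βγ = d/(cτ) = 33.07 m / (25.7828 m) = 1.2826.
β = (βγ)/√(1+(βγ)²) = 1.2826/√2.64506 = 0.789.

0.789c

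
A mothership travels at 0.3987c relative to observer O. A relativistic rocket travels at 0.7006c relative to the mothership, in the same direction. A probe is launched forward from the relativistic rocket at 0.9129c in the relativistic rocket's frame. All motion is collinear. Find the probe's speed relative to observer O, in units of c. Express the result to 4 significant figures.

0.9931c

Compose velocities in two stages. Stage 1 (into S'): u₁ = (0.9129+0.7006)/(1+0.9129×0.7006) = 0.98409.
Stage 2 (into S): u = (0.98409+0.3987)/(1+0.98409×0.3987) = 0.99313, so the speed is 0.9931c.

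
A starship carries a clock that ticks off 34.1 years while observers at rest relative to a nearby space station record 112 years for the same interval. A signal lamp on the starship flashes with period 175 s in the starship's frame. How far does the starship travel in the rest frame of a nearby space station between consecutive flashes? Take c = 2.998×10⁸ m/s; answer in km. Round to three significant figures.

γ = Δt/Δτ = 112/34.1 = 3.28446.
β = √(1 − 1/γ²) = 0.95252. Lab-frame period = γτ = 3.28446×175 s = 574.78 s. Distance = βc × γτ = 0.95252 × 2.998×10⁸ m/s × 574.78 s = 1.6414×10^11 m = 1.64×10^8 km.

1.64×10^8 km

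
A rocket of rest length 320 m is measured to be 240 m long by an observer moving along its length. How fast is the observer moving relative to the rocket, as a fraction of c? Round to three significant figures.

0.661c

Length contraction gives γ = L₀/L = 320/240 = 1.3333.
β = √(1 − 1/γ²) = √0.437472 = 0.661.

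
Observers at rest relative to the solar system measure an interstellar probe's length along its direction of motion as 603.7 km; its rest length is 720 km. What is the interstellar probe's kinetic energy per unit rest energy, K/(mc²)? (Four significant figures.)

From L = L₀/γ: γ = 720/603.7 = 1.19265.
Since K = (γ−1)mc², K/(mc²) = 1.19265 − 1 = 0.1926.

0.1926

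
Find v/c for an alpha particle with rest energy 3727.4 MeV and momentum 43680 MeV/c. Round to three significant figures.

pc/(mc²) = 43680/3727.4 = 11.719 = βγ = β/√(1−β²).
So β² = x²/(1 + x²) with x = 11.719: x² = 137.335, β² = 137.335/138.335 = 0.992771, β = 0.996.

0.996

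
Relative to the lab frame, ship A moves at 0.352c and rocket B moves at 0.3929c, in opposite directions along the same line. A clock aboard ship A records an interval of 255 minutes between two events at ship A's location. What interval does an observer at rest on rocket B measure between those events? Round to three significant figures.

The velocity of ship A relative to rocket B is (0.352 + 0.3929)c / (1 + 0.352×0.3929) = 0.6544c; relative speed 0.6544c.
γ for this relative speed: γ = 1/√(1 − 0.428239) = 1.3225.
The clock on ship A records proper time, so rocket B measures Δt = γΔτ = 1.3225 × 255 = 337 minutes.

337 minutes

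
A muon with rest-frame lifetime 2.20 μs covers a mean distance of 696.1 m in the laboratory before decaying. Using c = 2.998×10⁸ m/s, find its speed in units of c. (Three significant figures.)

Let x = d/(cτ) = 696.1 m / (2.998×10⁸ m/s × 2.200×10^-6 s) = 1.0554. Since d = βγcτ, x = βγ = β/√(1−β²).
Solving: β² = x²/(1+x²) = 1.11387/2.11387 = 0.526934, so β = 0.726.

0.726c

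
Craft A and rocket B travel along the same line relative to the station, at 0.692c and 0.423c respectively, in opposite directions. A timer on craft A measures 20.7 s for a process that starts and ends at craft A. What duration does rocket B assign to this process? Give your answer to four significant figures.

40.91 s

Transform craft A's velocity into rocket B's frame: (0.692 + 0.423)/(1 + 0.692·0.423) = 1.115/1.292716, so the relative speed is 0.86253c.
γ for this relative speed: γ = 1/√(1 − 0.743958) = 1.9763.
The clock on craft A records proper time, so rocket B measures Δt = γΔτ = 1.9763 × 20.7 = 40.91 s.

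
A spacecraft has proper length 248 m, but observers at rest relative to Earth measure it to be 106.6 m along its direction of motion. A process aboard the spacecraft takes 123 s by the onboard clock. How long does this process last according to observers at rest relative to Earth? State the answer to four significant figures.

286.2 s

Length contraction gives γ = L₀/L = 248/106.6 = 2.32645.
Δt = γΔτ = 2.32645 × 123 = 286.2 s.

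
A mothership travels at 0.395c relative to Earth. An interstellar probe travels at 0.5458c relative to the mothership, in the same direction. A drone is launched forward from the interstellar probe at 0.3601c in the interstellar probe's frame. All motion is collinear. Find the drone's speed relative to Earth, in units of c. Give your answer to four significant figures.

Compose velocities in two stages. Stage 1 (into S'): u₁ = (0.3601+0.5458)/(1+0.3601×0.5458) = 0.7571.
Stage 2 (into S): u = (0.7571+0.395)/(1+0.7571×0.395) = 0.88688, so the speed is 0.8869c.

0.8869c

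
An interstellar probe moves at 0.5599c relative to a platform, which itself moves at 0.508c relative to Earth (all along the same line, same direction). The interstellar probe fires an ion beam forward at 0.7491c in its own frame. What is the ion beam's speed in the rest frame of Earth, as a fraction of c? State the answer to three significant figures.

0.974c

First combine the ion beam and interstellar probe (S''→S'): u₁ = (0.7491 + 0.5599)/(1 + 0.7491×0.5599) = 1.309/1.41942109 = 0.92221.
Then combine with the platform (S'→S): u = (0.92221 + 0.508)/(1 + 0.92221×0.508) = 1.43021/1.46848268 = 0.97394.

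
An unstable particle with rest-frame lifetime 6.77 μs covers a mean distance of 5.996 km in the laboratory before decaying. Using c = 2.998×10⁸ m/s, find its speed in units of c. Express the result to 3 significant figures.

0.947c

Lab distance = (lab lifetime)·v = γτ·βc, so βγ = d/(cτ) = 5996/(2.998×10⁸ × 6.770×10^-6) = 2.9542.
With βγ = 2.9542: γ² = 1 + (βγ)² = 9.7273, and β = (βγ)/γ = 2.9542/3.11886 = 0.947.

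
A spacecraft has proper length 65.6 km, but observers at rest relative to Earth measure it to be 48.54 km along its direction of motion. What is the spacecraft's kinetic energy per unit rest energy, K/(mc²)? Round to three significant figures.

Length contraction gives γ = L₀/L = 65.6/48.54 = 1.35146.
K/(mc²) = γ − 1 = 1.35146 − 1 = 0.351.

0.351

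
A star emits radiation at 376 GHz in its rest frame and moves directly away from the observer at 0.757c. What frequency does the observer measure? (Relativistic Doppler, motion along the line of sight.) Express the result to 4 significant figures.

139.8 GHz

Relativistic Doppler (source moving away): f_obs = f_src · √((1−β)/(1+β)).
With β = 0.757: factor = √(0.243/1.757) = 0.37189.
f_obs = 376 × 0.37189 = 139.8 GHz.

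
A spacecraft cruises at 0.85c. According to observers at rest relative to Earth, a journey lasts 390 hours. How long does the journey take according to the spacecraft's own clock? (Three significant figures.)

205 hours

γ = 1/√(1 − β²) = 1/√(1 − 0.7225) = 1/√0.2775 = 1/0.526783 = 1.8983.
The moving clock records proper time: Δτ = Δt/γ = 390/1.8983 = 205 hours.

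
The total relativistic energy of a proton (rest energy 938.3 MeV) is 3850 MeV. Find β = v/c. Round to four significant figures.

0.9698

γ = E/(mc²) = 3850/938.3 = 4.1032.
β = √(1 − 1/γ²) = √(1 − 0.0593956) = √0.9406044 = 0.9698.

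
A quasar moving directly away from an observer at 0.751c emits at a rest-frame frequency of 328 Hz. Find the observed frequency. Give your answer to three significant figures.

124 Hz

Relativistic Doppler (source moving away): f_obs = f_src · √((1−β)/(1+β)).
With β = 0.751: factor = √(0.249/1.751) = 0.3771.
f_obs = 328 × 0.3771 = 124 Hz.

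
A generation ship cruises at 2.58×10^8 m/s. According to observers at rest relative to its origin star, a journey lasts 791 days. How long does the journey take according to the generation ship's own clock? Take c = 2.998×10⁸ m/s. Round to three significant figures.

β = v/c = (2.58×10^8 m/s)/(2.998×10⁸ m/s) = 0.860574.
γ = 1/√(1 − β²) = 1/√(1 − 0.7405876) = 1/√0.2594124 = 1/0.509325 = 1.9634.
The generation ship's clock runs slow as seen from its origin star, so Δτ = Δt/γ = 791/1.9634 = 403 days.

403 days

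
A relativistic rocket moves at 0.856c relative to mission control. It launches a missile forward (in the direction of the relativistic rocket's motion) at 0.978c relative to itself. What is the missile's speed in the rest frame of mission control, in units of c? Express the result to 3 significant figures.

Relativistic velocity addition: u = (u' + v)/(1 + u'v/c²), with u' = 0.978c and v = 0.856c.
Numerator: 0.978 + 0.856 = 1.834. Denominator: 1 + (0.978)(0.856) = 1.837168.
u = 1.834/1.837168 = 0.99828, so the speed is 0.998c.

0.998c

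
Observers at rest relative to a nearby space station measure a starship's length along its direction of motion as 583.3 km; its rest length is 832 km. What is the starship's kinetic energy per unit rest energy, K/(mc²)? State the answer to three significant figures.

γ = L₀/L = 832/583.3 = 1.42637.
K/(mc²) = γ − 1 = 1.42637 − 1 = 0.426.

0.426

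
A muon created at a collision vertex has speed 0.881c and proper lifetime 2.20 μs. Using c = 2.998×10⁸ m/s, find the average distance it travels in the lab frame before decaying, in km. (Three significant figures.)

β² = 0.776161, so γ = 1/√0.223839 = 2.1136.
Lab-frame lifetime: Δt = γτ = 2.1136 × 2.20 μs = 4.6499 μs.
Distance: d = vΔt = 0.881 × 2.998×10⁸ m/s × 4.6499×10^-6 s = 1230 m = 1.23 km.

1.23 km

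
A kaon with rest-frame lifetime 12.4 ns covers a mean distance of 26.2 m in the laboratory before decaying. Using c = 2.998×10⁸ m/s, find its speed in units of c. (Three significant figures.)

Let x = d/(cτ) = 26.20 m / (2.998×10⁸ m/s × 1.240×10^-8 s) = 7.0477. Since d = βγcτ, x = βγ = β/√(1−β²).
Solving: β² = x²/(1+x²) = 49.6701/50.6701 = 0.980264, so β = 0.990.

0.990c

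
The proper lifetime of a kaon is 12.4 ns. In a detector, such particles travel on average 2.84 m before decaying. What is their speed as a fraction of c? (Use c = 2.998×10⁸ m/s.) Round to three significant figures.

Lab distance = (lab lifetime)·v = γτ·βc, so βγ = d/(cτ) = 2.840/(2.998×10⁸ × 1.240×10^-8) = 0.76395.
With βγ = 0.76395: γ² = 1 + (βγ)² = 1.58362, and β = (βγ)/γ = 0.76395/1.25842 = 0.607.

0.607c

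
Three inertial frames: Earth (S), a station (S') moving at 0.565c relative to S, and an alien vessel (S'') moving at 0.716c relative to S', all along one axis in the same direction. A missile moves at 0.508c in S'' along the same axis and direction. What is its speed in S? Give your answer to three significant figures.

0.970c

First combine the missile and alien vessel (S''→S'): u₁ = (0.508 + 0.716)/(1 + 0.508×0.716) = 1.224/1.363728 = 0.89754.
Then combine with the station (S'→S): u = (0.89754 + 0.565)/(1 + 0.89754×0.565) = 1.46254/1.5071101 = 0.97043.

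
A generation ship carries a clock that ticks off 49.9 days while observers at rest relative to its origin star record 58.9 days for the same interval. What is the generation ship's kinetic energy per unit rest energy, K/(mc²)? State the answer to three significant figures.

0.180

From Δt = γΔτ: γ = 58.9/49.9 = 1.18036.
K/(mc²) = γ − 1 = 1.18036 − 1 = 0.180.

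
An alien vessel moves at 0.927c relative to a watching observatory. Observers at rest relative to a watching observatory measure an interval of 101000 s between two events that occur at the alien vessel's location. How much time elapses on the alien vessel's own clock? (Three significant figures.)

With β = 0.927, γ = 1/√(1 − 0.927²) = 1/√0.140671 = 2.6662.
The moving clock records proper time: Δτ = Δt/γ = 101000/2.6662 = 37900 s.

37900 s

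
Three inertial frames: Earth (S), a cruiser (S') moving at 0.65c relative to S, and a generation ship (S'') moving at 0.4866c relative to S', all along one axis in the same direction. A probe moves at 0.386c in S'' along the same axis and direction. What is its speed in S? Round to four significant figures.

First combine the probe and generation ship (S''→S'): u₁ = (0.386 + 0.4866)/(1 + 0.386×0.4866) = 0.8726/1.1878276 = 0.73462.
Then combine with the cruiser (S'→S): u = (0.73462 + 0.65)/(1 + 0.73462×0.65) = 1.38462/1.477503 = 0.93714.

0.9371c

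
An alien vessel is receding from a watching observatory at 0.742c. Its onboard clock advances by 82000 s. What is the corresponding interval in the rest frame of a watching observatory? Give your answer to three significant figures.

With β = 0.742, γ = 1/√(1 − 0.742²) = 1/√0.449436 = 1.4916.
Time dilation: Δt = γ·Δτ = 1.4916 × 82000 = 1.22×10^5 s.

1.22×10^5 s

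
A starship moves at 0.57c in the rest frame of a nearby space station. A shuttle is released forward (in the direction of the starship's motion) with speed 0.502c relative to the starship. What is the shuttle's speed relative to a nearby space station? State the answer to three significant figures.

In units of c, u = (u' + v)/(1 + u'v) with u' = 0.502 and v = 0.57.
Numerator: 0.502 + 0.57 = 1.072. Denominator: 1 + (0.502)(0.57) = 1.28614.
u = 1.072/1.28614 = 0.8335, so the speed is 0.834c.

0.834c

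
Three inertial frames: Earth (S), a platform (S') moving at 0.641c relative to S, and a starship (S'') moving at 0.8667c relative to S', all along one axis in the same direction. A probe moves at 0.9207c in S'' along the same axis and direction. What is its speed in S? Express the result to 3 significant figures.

Compose velocities in two stages. Stage 1 (into S'): u₁ = (0.9207+0.8667)/(1+0.9207×0.8667) = 0.99412.
Stage 2 (into S): u = (0.99412+0.641)/(1+0.99412×0.641) = 0.99871, so the speed is 0.999c.

0.999c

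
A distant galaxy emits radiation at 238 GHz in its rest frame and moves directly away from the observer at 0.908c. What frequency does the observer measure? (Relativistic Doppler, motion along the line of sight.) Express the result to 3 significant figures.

Relativistic Doppler (source moving away): f_obs = f_src · √((1−β)/(1+β)).
With β = 0.908: factor = √(0.092/1.908) = 0.21959.
f_obs = 238 × 0.21959 = 52.3 GHz.

52.3 GHz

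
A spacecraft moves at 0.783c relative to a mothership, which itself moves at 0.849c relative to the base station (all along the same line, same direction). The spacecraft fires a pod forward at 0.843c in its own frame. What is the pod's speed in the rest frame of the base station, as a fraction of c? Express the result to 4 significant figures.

Compose velocities in two stages. Stage 1 (into S'): u₁ = (0.843+0.783)/(1+0.843×0.783) = 0.97948.
Stage 2 (into S): u = (0.97948+0.849)/(1+0.97948×0.849) = 0.99831, so the speed is 0.9983c.

0.9983c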